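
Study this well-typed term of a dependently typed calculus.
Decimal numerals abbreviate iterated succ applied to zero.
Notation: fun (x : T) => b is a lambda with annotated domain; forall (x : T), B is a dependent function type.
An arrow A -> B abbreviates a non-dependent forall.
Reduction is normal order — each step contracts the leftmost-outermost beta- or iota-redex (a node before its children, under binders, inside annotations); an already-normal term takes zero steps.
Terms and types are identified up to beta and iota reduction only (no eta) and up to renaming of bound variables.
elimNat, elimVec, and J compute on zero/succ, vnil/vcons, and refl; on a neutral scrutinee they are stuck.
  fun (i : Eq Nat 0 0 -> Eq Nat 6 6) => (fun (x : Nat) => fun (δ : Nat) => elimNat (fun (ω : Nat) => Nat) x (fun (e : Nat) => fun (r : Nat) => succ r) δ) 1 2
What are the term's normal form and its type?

resulting normal form:
  fun (i : Eq Nat 0 0 -> Eq Nat 6 6) => 3
type:
  (Eq Nat 0 0 -> Eq Nat 6 6) -> Nat
observation: normalization takes exactly 9 steps under the normal-order strategy.


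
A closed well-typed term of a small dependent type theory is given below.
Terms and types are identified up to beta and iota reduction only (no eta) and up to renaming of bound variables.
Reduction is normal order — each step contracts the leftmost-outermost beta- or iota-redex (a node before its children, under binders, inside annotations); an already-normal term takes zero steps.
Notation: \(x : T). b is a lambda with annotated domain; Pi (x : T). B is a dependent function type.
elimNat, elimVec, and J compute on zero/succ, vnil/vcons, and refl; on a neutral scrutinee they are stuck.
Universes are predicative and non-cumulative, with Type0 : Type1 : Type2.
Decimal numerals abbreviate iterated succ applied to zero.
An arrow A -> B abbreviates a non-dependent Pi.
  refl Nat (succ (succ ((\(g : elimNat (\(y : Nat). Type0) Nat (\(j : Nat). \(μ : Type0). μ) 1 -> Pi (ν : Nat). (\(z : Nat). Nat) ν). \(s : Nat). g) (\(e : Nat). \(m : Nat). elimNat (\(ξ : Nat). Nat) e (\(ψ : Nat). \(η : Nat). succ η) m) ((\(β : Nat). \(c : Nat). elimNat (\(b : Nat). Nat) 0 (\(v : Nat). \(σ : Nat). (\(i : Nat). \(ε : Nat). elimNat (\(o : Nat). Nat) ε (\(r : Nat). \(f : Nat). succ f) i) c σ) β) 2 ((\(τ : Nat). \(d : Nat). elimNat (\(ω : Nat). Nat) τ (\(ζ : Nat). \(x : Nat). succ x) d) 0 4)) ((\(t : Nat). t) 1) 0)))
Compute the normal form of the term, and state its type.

reduced normal form:
  refl Nat 3
the term's type:
  Eq Nat 3 3
observation: reduction starts at a beta-redex, and 6 normal-order steps reach the normal form.


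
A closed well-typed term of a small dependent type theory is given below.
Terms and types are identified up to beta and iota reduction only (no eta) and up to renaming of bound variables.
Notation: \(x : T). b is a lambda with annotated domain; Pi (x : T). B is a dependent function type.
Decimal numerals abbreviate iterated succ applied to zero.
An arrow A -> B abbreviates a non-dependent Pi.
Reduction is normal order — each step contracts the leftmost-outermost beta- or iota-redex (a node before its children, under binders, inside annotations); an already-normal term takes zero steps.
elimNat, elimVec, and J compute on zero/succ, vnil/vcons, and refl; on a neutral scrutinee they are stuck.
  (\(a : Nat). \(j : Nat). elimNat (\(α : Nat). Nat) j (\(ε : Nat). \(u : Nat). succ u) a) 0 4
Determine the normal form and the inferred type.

normal form:
  4
inferred type:
  Nat
observation: contracting a beta-redex first, the term normalizes in 3 steps.


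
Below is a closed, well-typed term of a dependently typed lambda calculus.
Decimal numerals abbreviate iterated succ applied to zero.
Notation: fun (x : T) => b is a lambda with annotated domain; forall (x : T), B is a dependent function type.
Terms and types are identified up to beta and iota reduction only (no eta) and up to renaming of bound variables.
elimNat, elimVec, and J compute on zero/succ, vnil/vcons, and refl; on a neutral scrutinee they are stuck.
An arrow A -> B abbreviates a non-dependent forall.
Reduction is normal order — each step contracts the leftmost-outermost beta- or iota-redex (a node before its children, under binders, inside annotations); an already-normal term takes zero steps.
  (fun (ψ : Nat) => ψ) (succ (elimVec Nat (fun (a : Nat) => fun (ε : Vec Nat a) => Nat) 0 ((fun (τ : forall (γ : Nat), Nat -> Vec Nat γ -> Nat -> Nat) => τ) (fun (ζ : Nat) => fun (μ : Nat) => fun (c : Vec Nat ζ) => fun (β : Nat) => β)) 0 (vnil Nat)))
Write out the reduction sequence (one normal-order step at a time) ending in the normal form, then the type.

reduction (normal order):
  (fun (ψ : Nat) => ψ) (succ (elimVec Nat (fun (a : Nat) => fun (ε : Vec Nat a) => Nat) 0 ((fun (τ : forall (γ : Nat), Nat -> Vec Nat γ -> Nat -> Nat) => τ) (fun (ζ : Nat) => fun (μ : Nat) => fun (c : Vec Nat ζ) => fun (β : Nat) => β)) 0 (vnil Nat)))
  ~> succ (elimVec Nat (fun (ψ : Nat) => fun (a : Vec Nat ψ) => Nat) 0 ((fun (ε : forall (τ : Nat), Nat -> Vec Nat τ -> Nat -> Nat) => ε) (fun (γ : Nat) => fun (ζ : Nat) => fun (μ : Vec Nat γ) => fun (c : Nat) => c)) 0 (vnil Nat))
  ~> 1
inferred type:
  Nat


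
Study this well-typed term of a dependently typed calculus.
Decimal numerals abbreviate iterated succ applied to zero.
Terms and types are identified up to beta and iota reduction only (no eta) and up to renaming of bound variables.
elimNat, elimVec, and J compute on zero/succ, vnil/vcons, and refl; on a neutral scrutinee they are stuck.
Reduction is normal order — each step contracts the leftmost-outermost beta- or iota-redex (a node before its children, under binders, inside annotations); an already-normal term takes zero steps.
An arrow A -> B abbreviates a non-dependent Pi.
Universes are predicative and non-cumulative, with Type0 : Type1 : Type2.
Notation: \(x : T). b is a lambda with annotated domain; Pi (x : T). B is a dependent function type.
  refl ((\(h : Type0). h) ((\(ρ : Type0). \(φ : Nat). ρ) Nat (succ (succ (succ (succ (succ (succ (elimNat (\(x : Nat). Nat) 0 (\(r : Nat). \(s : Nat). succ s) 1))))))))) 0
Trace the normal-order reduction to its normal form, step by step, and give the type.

reduction (normal order):
  refl ((\(h : Type0). h) ((\(ρ : Type0). \(φ : Nat). ρ) Nat (succ (succ (succ (succ (succ (succ (elimNat (\(x : Nat). Nat) 0 (\(r : Nat). \(s : Nat). succ s) 1))))))))) 0
  ~> refl ((\(h : Type0). \(ρ : Nat). h) Nat (succ (succ (succ (succ (succ (succ (elimNat (\(φ : Nat). Nat) 0 (\(x : Nat). \(r : Nat). succ r) 1)))))))) 0
  ~> refl ((\(h : Nat). Nat) (succ (succ (succ (succ (succ (succ (elimNat (\(ρ : Nat). Nat) 0 (\(φ : Nat). \(x : Nat). succ x) 1)))))))) 0
  ~> refl Nat 0
inferred type:
  Eq Nat 0 0


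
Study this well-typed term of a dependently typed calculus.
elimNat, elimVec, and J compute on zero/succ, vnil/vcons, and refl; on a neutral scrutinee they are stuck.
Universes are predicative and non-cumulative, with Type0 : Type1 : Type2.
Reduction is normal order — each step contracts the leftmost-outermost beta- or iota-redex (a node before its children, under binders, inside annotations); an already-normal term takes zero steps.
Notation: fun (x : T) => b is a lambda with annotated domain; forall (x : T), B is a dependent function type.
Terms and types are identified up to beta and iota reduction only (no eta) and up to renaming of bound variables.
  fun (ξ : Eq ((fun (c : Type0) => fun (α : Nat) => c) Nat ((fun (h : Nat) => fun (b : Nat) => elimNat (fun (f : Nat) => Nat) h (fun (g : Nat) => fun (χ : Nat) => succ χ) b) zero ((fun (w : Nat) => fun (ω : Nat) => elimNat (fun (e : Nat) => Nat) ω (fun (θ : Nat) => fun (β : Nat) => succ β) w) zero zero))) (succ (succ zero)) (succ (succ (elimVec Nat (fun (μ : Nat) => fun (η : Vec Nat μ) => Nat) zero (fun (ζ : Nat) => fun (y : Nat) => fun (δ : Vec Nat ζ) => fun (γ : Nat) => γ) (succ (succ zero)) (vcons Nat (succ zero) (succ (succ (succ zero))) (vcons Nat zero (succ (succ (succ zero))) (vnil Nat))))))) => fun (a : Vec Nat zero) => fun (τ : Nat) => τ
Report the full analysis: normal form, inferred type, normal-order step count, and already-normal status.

resulting normal form:
  fun (ξ : Eq Nat (succ (succ zero)) (succ (succ zero))) => fun (c : Vec Nat zero) => fun (α : Nat) => α
inferred type:
  forall (ξ : Eq Nat (succ (succ zero)) (succ (succ zero))), forall (c : Vec Nat zero), forall (α : Nat), Nat
steps to reach normal form (normal order): 13
started in normal form: no
first redex: a beta-redex


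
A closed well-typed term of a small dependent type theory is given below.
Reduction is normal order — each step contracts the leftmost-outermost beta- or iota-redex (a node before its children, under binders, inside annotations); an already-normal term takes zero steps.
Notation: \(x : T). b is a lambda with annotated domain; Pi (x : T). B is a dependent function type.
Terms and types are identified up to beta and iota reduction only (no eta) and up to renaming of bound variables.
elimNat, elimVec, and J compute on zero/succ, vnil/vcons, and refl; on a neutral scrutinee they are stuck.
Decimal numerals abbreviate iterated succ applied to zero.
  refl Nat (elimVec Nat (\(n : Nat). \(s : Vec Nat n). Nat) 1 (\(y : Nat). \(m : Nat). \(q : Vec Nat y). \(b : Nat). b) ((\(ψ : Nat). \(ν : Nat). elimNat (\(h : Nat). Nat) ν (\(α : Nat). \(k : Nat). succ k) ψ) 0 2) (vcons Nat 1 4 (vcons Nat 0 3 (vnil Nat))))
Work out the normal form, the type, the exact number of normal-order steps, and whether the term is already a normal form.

normal form:
  refl Nat 1
inferred type:
  Eq Nat 1 1
reduction steps (normal order): 11
started in normal form: no
first contracted redex: an elimVec iota-redex


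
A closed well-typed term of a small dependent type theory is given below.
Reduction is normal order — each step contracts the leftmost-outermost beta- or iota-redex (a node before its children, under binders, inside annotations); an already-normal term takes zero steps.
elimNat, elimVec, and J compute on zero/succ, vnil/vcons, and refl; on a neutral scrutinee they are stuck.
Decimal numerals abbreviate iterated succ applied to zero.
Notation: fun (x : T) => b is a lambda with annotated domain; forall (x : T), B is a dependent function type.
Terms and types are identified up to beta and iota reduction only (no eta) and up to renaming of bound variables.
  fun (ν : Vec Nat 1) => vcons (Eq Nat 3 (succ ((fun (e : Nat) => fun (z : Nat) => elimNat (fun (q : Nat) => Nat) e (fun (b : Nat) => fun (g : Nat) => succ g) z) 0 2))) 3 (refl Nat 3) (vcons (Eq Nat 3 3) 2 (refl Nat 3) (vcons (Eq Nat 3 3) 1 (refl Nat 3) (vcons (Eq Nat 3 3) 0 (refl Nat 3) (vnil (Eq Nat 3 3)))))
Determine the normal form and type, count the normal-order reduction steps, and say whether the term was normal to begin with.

resulting normal form:
  fun (ν : Vec Nat 1) => vcons (Eq Nat 3 3) 3 (refl Nat 3) (vcons (Eq Nat 3 3) 2 (refl Nat 3) (vcons (Eq Nat 3 3) 1 (refl Nat 3) (vcons (Eq Nat 3 3) 0 (refl Nat 3) (vnil (Eq Nat 3 3)))))
the term's type:
  forall (ν : Vec Nat 1), Vec (Eq Nat 3 3) 4
normal-order step count: 9
term was already normal: no
first contracted redex: a beta-redex


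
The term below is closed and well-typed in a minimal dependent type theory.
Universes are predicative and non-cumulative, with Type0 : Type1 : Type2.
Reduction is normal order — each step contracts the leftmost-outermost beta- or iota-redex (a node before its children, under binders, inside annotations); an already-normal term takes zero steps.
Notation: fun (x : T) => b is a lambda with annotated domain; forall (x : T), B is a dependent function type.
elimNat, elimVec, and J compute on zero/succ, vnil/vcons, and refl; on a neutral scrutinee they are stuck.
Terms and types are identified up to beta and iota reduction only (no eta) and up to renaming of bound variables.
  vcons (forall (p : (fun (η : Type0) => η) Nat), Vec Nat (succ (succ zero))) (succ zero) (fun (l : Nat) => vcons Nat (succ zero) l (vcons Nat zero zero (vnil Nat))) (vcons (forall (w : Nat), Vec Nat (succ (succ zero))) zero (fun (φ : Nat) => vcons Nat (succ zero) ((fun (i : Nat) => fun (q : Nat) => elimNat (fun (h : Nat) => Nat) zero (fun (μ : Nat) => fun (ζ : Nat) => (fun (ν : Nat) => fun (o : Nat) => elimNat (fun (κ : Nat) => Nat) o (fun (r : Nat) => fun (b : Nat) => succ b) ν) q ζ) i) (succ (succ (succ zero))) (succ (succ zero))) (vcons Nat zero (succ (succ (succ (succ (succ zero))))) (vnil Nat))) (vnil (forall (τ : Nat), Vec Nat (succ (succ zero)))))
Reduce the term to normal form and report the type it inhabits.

resulting normal form:
  vcons (forall (p : Nat), Vec Nat (succ (succ zero))) (succ zero) (fun (η : Nat) => vcons Nat (succ zero) η (vcons Nat zero zero (vnil Nat))) (vcons (forall (l : Nat), Vec Nat (succ (succ zero))) zero (fun (w : Nat) => vcons Nat (succ zero) (succ (succ (succ (succ (succ (succ zero)))))) (vcons Nat zero (succ (succ (succ (succ (succ zero))))) (vnil Nat))) (vnil (forall (φ : Nat), Vec Nat (succ (succ zero)))))
inferred type:
  Vec (forall (p : Nat), Vec Nat (succ (succ zero))) (succ (succ zero))
observation: the term reaches its normal form after 40 normal-order steps.


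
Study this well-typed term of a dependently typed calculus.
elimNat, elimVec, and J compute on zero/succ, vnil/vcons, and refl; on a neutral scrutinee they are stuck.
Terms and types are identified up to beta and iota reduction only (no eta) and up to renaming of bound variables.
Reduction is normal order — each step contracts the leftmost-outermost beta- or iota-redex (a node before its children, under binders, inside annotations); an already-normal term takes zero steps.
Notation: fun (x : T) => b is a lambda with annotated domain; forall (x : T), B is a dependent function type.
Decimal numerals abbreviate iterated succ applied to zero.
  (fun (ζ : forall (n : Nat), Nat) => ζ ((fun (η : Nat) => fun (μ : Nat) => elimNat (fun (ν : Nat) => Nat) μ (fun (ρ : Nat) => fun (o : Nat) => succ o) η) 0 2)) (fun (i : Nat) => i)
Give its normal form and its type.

reduced normal form:
  2
the term's type:
  Nat


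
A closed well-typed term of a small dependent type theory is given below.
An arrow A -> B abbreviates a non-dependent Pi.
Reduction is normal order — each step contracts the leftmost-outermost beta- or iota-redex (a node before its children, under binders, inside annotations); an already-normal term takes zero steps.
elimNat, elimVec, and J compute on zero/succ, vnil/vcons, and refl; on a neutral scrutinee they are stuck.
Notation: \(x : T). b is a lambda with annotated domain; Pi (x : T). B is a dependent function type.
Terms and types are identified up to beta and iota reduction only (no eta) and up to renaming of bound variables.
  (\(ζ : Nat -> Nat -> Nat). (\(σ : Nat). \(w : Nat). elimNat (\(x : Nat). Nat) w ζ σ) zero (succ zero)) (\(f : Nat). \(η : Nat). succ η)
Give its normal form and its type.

reduced normal form:
  succ zero
inferred type:
  Nat
observation: 4 normal-order steps separate the term from its normal form.


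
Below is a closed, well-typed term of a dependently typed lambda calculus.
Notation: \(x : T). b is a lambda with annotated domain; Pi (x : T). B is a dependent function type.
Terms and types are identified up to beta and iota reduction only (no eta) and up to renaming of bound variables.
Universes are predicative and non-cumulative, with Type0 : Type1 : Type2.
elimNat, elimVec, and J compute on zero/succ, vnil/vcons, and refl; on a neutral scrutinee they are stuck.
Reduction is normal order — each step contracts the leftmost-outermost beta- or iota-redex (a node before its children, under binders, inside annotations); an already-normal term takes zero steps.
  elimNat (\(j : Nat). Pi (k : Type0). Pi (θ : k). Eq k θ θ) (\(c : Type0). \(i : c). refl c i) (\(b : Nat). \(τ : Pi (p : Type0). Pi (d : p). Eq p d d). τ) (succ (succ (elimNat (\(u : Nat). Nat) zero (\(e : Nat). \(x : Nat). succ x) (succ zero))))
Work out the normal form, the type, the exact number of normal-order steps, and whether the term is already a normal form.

reduced normal form:
  \(j : Type0). \(k : j). refl j k
type:
  Pi (j : Type0). Pi (k : j). Eq j k k
reduction steps (normal order): 14
started in normal form: no
first contracted redex: an elimNat iota-redex


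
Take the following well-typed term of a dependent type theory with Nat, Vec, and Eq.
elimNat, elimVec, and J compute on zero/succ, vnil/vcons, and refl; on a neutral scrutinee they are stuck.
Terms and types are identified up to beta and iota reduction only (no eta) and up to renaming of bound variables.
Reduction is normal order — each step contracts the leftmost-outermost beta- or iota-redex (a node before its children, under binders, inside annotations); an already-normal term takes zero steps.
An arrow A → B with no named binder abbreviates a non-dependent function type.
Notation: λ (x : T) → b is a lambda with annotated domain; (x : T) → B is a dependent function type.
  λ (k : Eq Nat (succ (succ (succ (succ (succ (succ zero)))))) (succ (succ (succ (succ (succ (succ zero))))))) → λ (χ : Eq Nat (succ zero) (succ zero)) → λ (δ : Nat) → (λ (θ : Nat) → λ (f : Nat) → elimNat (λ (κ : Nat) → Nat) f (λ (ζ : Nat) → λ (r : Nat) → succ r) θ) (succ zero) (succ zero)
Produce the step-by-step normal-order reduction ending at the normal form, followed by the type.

reduction (normal order):
  λ (k : Eq Nat (succ (succ (succ (succ (succ (succ zero)))))) (succ (succ (succ (succ (succ (succ zero))))))) → λ (χ : Eq Nat (succ zero) (succ zero)) → λ (δ : Nat) → (λ (θ : Nat) → λ (f : Nat) → elimNat (λ (κ : Nat) → Nat) f (λ (ζ : Nat) → λ (r : Nat) → succ r) θ) (succ zero) (succ zero)
  ~> λ (k : Eq Nat (succ (succ (succ (succ (succ (succ zero)))))) (succ (succ (succ (succ (succ (succ zero))))))) → λ (χ : Eq Nat (succ zero) (succ zero)) → λ (δ : Nat) → (λ (θ : Nat) → elimNat (λ (f : Nat) → Nat) θ (λ (κ : Nat) → λ (ζ : Nat) → succ ζ) (succ zero)) (succ zero)
  ~> λ (k : Eq Nat (succ (succ (succ (succ (succ (succ zero)))))) (succ (succ (succ (succ (succ (succ zero))))))) → λ (χ : Eq Nat (succ zero) (succ zero)) → λ (δ : Nat) → elimNat (λ (θ : Nat) → Nat) (succ zero) (λ (f : Nat) → λ (κ : Nat) → succ κ) (succ zero)
  ~> λ (k : Eq Nat (succ (succ (succ (succ (succ (succ zero)))))) (succ (succ (succ (succ (succ (succ zero))))))) → λ (χ : Eq Nat (succ zero) (succ zero)) → λ (δ : Nat) → (λ (θ : Nat) → λ (f : Nat) → succ f) zero (elimNat (λ (κ : Nat) → Nat) (succ zero) (λ (ζ : Nat) → λ (r : Nat) → succ r) zero)
  ~> λ (k : Eq Nat (succ (succ (succ (succ (succ (succ zero)))))) (succ (succ (succ (succ (succ (succ zero))))))) → λ (χ : Eq Nat (succ zero) (succ zero)) → λ (δ : Nat) → (λ (θ : Nat) → succ θ) (elimNat (λ (f : Nat) → Nat) (succ zero) (λ (κ : Nat) → λ (ζ : Nat) → succ ζ) zero)
  ~> λ (k : Eq Nat (succ (succ (succ (succ (succ (succ zero)))))) (succ (succ (succ (succ (succ (succ zero))))))) → λ (χ : Eq Nat (succ zero) (succ zero)) → λ (δ : Nat) → succ (elimNat (λ (θ : Nat) → Nat) (succ zero) (λ (f : Nat) → λ (κ : Nat) → succ κ) zero)
  ~> λ (k : Eq Nat (succ (succ (succ (succ (succ (succ zero)))))) (succ (succ (succ (succ (succ (succ zero))))))) → λ (χ : Eq Nat (succ zero) (succ zero)) → λ (δ : Nat) → succ (succ zero)
inferred type:
  Eq Nat (succ (succ (succ (succ (succ (succ zero)))))) (succ (succ (succ (succ (succ (succ zero)))))) → Eq Nat (succ zero) (succ zero) → Nat → Nat


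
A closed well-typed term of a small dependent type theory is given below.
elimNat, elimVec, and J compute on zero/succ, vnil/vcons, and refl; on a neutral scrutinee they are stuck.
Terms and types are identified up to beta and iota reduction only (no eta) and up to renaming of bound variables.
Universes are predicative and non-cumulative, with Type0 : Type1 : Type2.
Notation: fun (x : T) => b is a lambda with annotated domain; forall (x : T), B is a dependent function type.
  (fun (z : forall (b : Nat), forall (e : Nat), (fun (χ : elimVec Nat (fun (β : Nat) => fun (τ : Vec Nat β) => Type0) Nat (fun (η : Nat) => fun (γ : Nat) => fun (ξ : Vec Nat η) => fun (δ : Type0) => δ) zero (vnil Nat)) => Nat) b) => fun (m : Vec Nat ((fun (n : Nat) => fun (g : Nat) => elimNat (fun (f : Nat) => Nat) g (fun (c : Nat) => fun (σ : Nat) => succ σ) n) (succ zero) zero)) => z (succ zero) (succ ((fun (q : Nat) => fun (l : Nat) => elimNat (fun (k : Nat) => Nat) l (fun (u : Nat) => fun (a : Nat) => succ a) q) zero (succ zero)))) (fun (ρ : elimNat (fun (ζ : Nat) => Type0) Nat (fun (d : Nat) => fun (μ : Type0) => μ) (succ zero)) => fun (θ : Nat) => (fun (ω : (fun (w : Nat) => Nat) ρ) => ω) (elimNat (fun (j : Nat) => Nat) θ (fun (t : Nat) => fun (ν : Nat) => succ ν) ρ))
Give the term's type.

the term's type:
  forall (z : Vec Nat (succ zero)), Nat


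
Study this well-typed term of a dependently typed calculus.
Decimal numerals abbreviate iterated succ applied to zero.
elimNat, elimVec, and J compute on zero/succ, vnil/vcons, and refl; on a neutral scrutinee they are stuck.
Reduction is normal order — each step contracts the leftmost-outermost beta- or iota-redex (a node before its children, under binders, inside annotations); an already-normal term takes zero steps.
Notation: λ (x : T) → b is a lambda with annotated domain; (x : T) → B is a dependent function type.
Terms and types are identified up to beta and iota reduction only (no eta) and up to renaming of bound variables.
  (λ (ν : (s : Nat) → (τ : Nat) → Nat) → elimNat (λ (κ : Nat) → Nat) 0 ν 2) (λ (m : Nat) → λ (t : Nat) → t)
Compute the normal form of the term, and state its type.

normal form:
  0
inferred type:
  Nat


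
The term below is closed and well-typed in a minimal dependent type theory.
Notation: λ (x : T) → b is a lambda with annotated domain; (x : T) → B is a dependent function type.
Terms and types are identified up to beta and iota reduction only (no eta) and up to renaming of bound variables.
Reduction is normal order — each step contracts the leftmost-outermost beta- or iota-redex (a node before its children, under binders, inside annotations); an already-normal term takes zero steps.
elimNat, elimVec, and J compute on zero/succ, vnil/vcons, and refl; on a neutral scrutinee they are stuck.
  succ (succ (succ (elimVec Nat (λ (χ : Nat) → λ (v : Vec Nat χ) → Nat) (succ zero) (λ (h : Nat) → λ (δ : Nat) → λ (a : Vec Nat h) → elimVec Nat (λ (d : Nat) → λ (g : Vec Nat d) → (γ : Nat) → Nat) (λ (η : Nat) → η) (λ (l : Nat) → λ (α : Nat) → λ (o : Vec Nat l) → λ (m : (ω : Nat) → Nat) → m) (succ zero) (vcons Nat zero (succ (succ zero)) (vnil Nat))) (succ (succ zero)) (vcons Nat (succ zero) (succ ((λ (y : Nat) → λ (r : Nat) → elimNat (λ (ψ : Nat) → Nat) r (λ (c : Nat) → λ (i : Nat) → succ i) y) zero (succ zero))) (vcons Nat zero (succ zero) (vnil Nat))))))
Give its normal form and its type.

reduced normal form:
  succ (succ (succ (succ zero)))
type:
  Nat


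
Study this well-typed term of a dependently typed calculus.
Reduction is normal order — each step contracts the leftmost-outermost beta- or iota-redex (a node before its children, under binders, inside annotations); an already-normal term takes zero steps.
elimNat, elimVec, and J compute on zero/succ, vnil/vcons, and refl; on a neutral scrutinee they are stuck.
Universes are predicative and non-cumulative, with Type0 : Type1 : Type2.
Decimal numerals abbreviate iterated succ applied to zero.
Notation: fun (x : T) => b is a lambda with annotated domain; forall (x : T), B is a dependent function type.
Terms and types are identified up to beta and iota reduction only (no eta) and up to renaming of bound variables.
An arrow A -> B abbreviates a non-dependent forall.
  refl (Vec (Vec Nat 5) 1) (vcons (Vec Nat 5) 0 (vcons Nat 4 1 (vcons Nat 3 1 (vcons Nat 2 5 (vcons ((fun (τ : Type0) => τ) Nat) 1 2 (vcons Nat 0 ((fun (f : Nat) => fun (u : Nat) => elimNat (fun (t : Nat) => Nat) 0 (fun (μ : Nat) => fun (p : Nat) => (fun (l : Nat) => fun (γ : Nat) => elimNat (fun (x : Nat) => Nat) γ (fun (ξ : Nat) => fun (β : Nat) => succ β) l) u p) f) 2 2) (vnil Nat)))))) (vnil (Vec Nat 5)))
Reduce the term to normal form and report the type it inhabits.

normal form:
  refl (Vec (Vec Nat 5) 1) (vcons (Vec Nat 5) 0 (vcons Nat 4 1 (vcons Nat 3 1 (vcons Nat 2 5 (vcons Nat 1 2 (vcons Nat 0 4 (vnil Nat)))))) (vnil (Vec Nat 5)))
the term's type:
  Eq (Vec (Vec Nat 5) 1) (vcons (Vec Nat 5) 0 (vcons Nat 4 1 (vcons Nat 3 1 (vcons Nat 2 5 (vcons Nat 1 2 (vcons Nat 0 4 (vnil Nat)))))) (vnil (Vec Nat 5))) (vcons (Vec Nat 5) 0 (vcons Nat 4 1 (vcons Nat 3 1 (vcons Nat 2 5 (vcons Nat 1 2 (vcons Nat 0 4 (vnil Nat)))))) (vnil (Vec Nat 5)))
observation: 28 normal-order steps normalize the term, beginning with a beta-redex.


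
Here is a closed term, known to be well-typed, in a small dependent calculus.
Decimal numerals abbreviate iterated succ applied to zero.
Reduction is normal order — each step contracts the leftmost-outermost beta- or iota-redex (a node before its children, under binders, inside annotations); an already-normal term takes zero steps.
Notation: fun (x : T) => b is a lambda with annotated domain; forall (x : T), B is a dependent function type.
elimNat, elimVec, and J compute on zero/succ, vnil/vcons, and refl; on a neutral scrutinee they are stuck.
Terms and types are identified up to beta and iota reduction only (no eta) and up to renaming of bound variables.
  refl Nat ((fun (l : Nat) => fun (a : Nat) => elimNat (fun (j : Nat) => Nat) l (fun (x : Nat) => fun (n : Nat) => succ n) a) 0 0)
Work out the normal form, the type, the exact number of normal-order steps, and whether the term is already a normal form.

normal form:
  refl Nat 0
the term's type:
  Eq Nat 0 0
steps to reach normal form (normal order): 3
term was already normal: no
first contracted redex: a beta-redex


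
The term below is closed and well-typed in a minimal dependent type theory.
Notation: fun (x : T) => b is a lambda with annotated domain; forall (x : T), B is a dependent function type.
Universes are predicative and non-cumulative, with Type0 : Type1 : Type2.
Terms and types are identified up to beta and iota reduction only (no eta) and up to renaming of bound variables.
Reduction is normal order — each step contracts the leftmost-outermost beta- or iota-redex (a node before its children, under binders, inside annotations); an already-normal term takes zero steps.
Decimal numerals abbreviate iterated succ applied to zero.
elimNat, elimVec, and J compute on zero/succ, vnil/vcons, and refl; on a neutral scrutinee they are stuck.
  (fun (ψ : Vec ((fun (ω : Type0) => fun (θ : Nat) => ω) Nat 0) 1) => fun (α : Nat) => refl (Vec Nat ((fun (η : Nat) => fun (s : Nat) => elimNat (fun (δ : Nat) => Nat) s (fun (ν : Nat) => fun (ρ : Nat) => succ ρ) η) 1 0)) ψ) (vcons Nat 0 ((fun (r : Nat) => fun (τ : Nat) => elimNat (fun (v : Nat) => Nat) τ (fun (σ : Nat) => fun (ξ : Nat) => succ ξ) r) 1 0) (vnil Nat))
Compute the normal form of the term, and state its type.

normal form:
  fun (ψ : Nat) => refl (Vec Nat 1) (vcons Nat 0 1 (vnil Nat))
type:
  forall (ψ : Nat), Eq (Vec Nat 1) (vcons Nat 0 1 (vnil Nat)) (vcons Nat 0 1 (vnil Nat))


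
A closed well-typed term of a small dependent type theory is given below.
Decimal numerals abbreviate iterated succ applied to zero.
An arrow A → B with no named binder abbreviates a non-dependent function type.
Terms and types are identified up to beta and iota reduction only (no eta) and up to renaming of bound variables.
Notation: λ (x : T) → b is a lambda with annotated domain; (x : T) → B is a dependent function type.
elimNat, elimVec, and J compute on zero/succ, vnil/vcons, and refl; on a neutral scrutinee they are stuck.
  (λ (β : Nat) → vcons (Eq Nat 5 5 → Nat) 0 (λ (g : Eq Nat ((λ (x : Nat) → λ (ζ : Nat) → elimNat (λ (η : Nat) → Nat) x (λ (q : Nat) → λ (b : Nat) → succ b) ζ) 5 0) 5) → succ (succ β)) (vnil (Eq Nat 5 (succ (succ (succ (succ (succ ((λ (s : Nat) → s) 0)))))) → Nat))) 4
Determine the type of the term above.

the term's type:
  Vec (Eq Nat 5 5 → Nat) 1


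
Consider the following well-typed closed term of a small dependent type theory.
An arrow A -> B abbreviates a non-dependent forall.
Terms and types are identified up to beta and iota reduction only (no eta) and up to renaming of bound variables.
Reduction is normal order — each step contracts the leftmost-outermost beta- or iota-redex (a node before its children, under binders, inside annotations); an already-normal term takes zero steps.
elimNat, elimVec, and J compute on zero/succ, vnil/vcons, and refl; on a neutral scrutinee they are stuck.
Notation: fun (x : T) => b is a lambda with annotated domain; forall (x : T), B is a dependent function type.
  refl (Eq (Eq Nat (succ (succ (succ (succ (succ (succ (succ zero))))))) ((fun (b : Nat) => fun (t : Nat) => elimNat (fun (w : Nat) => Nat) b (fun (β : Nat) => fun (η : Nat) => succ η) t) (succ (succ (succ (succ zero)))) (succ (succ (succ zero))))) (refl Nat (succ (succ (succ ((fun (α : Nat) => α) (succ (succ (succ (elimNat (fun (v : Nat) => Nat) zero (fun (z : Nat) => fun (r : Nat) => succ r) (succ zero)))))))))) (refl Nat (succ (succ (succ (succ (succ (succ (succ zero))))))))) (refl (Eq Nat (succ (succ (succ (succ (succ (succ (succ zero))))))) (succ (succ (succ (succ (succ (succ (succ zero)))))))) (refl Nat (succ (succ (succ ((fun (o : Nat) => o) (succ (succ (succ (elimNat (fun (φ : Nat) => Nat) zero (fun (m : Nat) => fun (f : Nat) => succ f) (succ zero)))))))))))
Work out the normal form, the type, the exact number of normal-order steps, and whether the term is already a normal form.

resulting normal form:
  refl (Eq (Eq Nat (succ (succ (succ (succ (succ (succ (succ zero))))))) (succ (succ (succ (succ (succ (succ (succ zero)))))))) (refl Nat (succ (succ (succ (succ (succ (succ (succ zero)))))))) (refl Nat (succ (succ (succ (succ (succ (succ (succ zero))))))))) (refl (Eq Nat (succ (succ (succ (succ (succ (succ (succ zero))))))) (succ (succ (succ (succ (succ (succ (succ zero)))))))) (refl Nat (succ (succ (succ (succ (succ (succ (succ zero)))))))))
inferred type:
  Eq (Eq (Eq Nat (succ (succ (succ (succ (succ (succ (succ zero))))))) (succ (succ (succ (succ (succ (succ (succ zero)))))))) (refl Nat (succ (succ (succ (succ (succ (succ (succ zero)))))))) (refl Nat (succ (succ (succ (succ (succ (succ (succ zero))))))))) (refl (Eq Nat (succ (succ (succ (succ (succ (succ (succ zero))))))) (succ (succ (succ (succ (succ (succ (succ zero)))))))) (refl Nat (succ (succ (succ (succ (succ (succ (succ zero))))))))) (refl (Eq Nat (succ (succ (succ (succ (succ (succ (succ zero))))))) (succ (succ (succ (succ (succ (succ (succ zero)))))))) (refl Nat (succ (succ (succ (succ (succ (succ (succ zero)))))))))
normal-order step count: 22
term was already normal: no
first redex: a beta-redex


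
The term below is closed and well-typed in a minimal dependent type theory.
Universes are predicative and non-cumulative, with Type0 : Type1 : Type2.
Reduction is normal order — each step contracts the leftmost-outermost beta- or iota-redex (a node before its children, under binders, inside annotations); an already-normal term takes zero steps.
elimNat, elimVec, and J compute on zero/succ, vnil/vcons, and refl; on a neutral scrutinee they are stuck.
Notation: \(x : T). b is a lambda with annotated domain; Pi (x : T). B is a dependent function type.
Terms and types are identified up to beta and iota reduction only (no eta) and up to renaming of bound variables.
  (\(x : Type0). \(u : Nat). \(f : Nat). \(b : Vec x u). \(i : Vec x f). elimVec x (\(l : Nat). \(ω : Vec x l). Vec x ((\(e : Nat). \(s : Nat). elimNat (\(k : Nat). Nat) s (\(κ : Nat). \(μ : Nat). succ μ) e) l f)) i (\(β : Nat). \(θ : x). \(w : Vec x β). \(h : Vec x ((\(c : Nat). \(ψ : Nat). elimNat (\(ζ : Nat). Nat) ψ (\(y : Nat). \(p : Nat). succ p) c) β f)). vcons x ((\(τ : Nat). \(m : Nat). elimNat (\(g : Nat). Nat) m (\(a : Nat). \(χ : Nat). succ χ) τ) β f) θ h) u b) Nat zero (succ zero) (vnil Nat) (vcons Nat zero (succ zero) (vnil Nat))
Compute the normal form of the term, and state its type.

resulting normal form:
  vcons Nat zero (succ zero) (vnil Nat)
inferred type:
  Vec Nat (succ zero)
observation: the leftmost-outermost redex is a beta-redex, and normalization takes 6 steps.


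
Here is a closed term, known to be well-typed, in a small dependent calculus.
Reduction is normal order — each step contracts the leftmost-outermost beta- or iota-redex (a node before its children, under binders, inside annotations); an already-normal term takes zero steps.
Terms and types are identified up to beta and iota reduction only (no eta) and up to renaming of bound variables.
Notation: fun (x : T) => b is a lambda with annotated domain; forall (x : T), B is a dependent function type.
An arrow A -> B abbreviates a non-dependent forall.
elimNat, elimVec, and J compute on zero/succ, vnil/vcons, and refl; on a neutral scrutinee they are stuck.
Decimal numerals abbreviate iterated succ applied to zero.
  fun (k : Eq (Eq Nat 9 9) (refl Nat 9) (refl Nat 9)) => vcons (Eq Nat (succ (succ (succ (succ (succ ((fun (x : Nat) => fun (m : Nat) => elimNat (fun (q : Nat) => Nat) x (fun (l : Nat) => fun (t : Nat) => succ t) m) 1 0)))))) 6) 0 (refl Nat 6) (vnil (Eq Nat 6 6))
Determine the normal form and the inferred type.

resulting normal form:
  fun (k : Eq (Eq Nat 9 9) (refl Nat 9) (refl Nat 9)) => vcons (Eq Nat 6 6) 0 (refl Nat 6) (vnil (Eq Nat 6 6))
the term's type:
  Eq (Eq Nat 9 9) (refl Nat 9) (refl Nat 9) -> Vec (Eq Nat 6 6) 1
observation: 3 normal-order steps separate the term from its normal form.


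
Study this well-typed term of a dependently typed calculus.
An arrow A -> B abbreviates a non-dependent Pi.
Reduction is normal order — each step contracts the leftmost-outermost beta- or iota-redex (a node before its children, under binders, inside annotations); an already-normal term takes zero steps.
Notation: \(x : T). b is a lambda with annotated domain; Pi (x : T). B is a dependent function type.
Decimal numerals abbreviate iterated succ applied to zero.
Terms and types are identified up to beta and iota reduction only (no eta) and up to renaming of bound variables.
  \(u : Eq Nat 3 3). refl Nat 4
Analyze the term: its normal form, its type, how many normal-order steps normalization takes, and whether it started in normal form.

normal form:
  \(u : Eq Nat 3 3). refl Nat 4
the term's type:
  Eq Nat 3 3 -> Eq Nat 4 4
normal-order step count: 0
term was already normal: yes


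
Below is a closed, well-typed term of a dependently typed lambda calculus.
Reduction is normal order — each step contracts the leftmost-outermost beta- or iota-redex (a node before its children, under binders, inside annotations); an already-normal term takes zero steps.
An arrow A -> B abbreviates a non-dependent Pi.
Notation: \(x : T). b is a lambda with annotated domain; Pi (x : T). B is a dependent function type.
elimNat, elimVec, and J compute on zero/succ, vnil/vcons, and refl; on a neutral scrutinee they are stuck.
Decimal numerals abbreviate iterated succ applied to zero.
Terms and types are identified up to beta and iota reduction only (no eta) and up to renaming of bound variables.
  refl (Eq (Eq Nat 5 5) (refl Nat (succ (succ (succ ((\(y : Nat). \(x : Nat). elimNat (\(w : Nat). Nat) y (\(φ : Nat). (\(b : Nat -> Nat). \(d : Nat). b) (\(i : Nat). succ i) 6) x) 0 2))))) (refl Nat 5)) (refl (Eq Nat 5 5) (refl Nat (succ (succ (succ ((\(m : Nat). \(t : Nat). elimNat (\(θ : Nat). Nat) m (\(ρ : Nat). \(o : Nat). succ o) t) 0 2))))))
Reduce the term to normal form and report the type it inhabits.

normal form:
  refl (Eq (Eq Nat 5 5) (refl Nat 5) (refl Nat 5)) (refl (Eq Nat 5 5) (refl Nat 5))
the term's type:
  Eq (Eq (Eq Nat 5 5) (refl Nat 5) (refl Nat 5)) (refl (Eq Nat 5 5) (refl Nat 5)) (refl (Eq Nat 5 5) (refl Nat 5))


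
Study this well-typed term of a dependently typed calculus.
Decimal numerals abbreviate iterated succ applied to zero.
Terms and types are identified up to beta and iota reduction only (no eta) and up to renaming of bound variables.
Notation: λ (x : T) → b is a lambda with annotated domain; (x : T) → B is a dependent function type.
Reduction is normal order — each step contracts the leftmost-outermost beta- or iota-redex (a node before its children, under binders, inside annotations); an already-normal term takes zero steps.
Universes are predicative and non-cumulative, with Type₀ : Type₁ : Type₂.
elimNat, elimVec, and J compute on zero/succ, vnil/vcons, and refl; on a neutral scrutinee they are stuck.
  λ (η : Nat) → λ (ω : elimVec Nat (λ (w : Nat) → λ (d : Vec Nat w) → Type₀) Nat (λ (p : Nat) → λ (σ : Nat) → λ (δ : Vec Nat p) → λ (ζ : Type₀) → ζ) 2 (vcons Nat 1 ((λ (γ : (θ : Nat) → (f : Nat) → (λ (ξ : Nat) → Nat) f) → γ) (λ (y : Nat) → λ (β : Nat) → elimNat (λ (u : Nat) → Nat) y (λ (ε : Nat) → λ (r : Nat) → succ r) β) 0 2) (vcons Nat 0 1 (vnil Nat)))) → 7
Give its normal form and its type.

resulting normal form:
  λ (η : Nat) → λ (ω : Nat) → 7
the term's type:
  (η : Nat) → (ω : Nat) → Nat


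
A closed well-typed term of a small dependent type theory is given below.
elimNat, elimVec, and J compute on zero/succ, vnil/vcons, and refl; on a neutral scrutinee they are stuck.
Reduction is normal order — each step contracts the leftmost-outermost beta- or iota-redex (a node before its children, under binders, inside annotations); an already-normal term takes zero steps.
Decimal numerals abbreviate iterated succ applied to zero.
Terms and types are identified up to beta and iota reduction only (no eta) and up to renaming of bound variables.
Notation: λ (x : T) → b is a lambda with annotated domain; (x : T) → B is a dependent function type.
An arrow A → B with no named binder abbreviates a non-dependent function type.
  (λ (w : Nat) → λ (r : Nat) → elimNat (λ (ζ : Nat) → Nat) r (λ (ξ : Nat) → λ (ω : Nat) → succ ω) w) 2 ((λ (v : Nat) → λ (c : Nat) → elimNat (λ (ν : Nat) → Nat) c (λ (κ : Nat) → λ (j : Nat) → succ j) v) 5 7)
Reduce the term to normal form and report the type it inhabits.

reduced normal form:
  14
type:
  Nat
observation: the first redex contracted is a beta-redex; the normal form is reached in 27 normal-order steps.


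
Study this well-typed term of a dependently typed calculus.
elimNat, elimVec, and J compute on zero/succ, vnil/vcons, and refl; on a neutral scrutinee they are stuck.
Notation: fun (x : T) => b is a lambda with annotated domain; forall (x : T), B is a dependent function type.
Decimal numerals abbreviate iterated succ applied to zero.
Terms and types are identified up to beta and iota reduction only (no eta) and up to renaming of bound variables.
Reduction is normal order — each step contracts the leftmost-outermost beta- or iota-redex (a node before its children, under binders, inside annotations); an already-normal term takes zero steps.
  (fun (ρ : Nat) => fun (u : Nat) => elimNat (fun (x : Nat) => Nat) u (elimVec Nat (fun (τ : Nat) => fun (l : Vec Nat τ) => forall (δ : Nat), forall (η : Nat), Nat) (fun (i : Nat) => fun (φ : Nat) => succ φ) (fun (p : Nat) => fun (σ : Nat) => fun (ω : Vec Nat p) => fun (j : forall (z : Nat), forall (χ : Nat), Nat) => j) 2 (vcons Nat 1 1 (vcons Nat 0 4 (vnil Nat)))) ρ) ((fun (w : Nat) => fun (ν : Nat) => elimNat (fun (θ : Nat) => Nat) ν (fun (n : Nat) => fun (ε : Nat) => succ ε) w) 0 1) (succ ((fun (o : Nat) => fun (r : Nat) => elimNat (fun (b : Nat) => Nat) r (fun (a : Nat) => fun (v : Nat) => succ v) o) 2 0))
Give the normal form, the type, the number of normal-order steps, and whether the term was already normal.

resulting normal form:
  4
the term's type:
  Nat
steps to reach normal form (normal order): 29
started in normal form: no
first contracted redex: a beta-redex


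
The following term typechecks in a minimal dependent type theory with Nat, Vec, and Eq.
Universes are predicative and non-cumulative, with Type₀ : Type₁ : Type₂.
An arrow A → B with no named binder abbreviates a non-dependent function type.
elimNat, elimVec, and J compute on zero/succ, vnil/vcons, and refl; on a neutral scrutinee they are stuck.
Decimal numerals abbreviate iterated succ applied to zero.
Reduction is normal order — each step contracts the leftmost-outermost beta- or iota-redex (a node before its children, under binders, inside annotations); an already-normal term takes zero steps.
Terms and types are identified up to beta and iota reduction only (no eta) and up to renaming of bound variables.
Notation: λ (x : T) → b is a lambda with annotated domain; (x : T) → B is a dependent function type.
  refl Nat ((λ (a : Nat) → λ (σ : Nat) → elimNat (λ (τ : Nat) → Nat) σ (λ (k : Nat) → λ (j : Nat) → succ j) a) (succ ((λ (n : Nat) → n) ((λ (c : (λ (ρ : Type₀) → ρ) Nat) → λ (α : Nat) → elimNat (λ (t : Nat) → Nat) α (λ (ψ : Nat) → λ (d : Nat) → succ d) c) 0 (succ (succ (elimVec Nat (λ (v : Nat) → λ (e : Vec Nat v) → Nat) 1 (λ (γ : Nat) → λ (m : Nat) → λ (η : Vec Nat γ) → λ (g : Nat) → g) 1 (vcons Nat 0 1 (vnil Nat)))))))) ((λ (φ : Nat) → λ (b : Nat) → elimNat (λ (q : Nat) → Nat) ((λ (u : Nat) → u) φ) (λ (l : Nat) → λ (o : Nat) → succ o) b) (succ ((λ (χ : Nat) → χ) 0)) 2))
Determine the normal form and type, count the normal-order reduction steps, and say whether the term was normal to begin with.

reduced normal form:
  refl Nat 7
type:
  Eq Nat 7 7
steps to reach normal form (normal order): 36
term was already normal: no
first contracted redex: a beta-redex
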